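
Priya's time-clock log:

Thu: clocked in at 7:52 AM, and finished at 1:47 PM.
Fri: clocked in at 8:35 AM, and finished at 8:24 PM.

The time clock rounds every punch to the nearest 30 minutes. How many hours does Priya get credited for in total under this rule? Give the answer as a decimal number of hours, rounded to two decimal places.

Thu: in 7:52 AM→8:00 AM, out 1:47 PM→2:00 PM; 6 h 0 min
Fri: in 8:35 AM→8:30 AM, out 8:24 PM→8:30 PM; 12 h 0 min
Total credited: 18 h 0 min.

18.00 hours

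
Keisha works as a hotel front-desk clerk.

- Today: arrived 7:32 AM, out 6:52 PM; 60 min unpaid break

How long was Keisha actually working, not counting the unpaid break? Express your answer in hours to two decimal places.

10.33 hours

Today: 7:32 AM–6:52 PM = 11 h 20 min; less 60 min break → 10 h 20 min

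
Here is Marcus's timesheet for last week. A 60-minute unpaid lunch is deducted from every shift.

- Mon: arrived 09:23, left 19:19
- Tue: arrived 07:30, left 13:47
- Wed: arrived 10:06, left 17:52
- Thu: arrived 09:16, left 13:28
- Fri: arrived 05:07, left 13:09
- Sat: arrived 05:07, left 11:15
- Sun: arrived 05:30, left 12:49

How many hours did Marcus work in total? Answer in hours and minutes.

Mon: 09:23–19:19 = 9 h 56 min; less 60 min break → 8 h 56 min
Tue: 07:30–13:47 = 6 h 17 min; less 60 min break → 5 h 17 min
Wed: 10:06–17:52 = 7 h 46 min; less 60 min break → 6 h 46 min
Thu: 09:16–13:28 = 4 h 12 min; less 60 min break → 3 h 12 min
Fri: 05:07–13:09 = 8 h 2 min; less 60 min break → 7 h 2 min
Sat: 05:07–11:15 = 6 h 8 min; less 60 min break → 5 h 8 min
Sun: 05:30–12:49 = 7 h 19 min; less 60 min break → 6 h 19 min
Total: 8 h 56 min + 5 h 17 min + 6 h 46 min + 3 h 12 min + 7 h 2 min + 5 h 8 min + 6 h 19 min = 42 h 40 min.

42 h 40 min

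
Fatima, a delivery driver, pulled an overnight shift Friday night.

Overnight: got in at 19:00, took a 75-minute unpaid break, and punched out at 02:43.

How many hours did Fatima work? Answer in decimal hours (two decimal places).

Overnight: 19:00 → midnight = 5 h 0 min; midnight → 02:43 = 2 h 43 min; span 7 h 43 min; less 75 min break → 6 h 28 min

6.47 hours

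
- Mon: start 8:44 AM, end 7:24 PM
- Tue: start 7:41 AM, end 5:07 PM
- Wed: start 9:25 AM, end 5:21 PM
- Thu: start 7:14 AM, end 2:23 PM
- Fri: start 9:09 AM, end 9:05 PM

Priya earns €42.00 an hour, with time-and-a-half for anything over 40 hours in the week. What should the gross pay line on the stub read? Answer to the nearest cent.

Mon: 8:44 AM–7:24 PM = 10 h 40 min
Tue: 7:41 AM–5:07 PM = 9 h 26 min
Wed: 9:25 AM–5:21 PM = 7 h 56 min
Thu: 7:14 AM–2:23 PM = 7 h 9 min
Fri: 9:09 AM–9:05 PM = 11 h 56 min
Total worked: 47 h 7 min = 2827 min.
Regular 40 h 0 min = 2400 min at €42.00/h; overtime 7 h 7 min = 427 min at €63.00/h.
Pay = (2400 × €42.00 + 427 × €63.00) ÷ 60 = €2128.35.

€2128.35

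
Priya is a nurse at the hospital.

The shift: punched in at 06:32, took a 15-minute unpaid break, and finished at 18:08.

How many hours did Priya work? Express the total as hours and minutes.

11 h 21 min

The shift: 06:32–18:08 = 11 h 36 min; less 15 min break → 11 h 21 min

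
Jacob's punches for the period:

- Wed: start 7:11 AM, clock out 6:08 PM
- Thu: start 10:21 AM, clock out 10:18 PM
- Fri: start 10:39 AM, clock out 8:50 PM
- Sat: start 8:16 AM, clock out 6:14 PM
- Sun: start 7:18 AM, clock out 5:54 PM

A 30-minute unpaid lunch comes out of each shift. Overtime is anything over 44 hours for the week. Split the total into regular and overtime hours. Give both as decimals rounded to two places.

Regular 44.00 hours, overtime 7.15 hours

Wed: 7:11 AM–6:08 PM = 10 h 57 min; less 30 min break → 10 h 27 min
Thu: 10:21 AM–10:18 PM = 11 h 57 min; less 30 min break → 11 h 27 min
Fri: 10:39 AM–8:50 PM = 10 h 11 min; less 30 min break → 9 h 41 min
Sat: 8:16 AM–6:14 PM = 9 h 58 min; less 30 min break → 9 h 28 min
Sun: 7:18 AM–5:54 PM = 10 h 36 min; less 30 min break → 10 h 6 min
Total worked: 51 h 9 min = 51.15 h.
Threshold 44 h → overtime 7 h 9 min, regular 44 h 0 min.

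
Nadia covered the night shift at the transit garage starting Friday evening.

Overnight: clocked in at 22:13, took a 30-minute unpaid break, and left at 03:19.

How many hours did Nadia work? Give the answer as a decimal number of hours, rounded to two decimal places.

Overnight: 22:13 → midnight = 1 h 47 min; midnight → 03:19 = 3 h 19 min; span 5 h 6 min; less 30 min break → 4 h 36 min

4.60 hours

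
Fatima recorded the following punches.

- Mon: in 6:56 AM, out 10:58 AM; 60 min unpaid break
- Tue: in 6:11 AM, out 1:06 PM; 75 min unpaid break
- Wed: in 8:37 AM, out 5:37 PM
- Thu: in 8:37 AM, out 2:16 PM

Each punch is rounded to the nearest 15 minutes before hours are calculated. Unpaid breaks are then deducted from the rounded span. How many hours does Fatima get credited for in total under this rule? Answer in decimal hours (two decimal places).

23.25 hours

Mon: in 6:56 AM→7:00 AM, out 10:58 AM→11:00 AM; 4 h 0 min − 60 min = 3 h 0 min
Tue: in 6:11 AM→6:15 AM, out 1:06 PM→1:00 PM; 6 h 45 min − 75 min = 5 h 30 min
Wed: in 8:37 AM→8:30 AM, out 5:37 PM→5:30 PM; 9 h 0 min
Thu: in 8:37 AM→8:30 AM, out 2:16 PM→2:15 PM; 5 h 45 min
Total credited: 23 h 15 min.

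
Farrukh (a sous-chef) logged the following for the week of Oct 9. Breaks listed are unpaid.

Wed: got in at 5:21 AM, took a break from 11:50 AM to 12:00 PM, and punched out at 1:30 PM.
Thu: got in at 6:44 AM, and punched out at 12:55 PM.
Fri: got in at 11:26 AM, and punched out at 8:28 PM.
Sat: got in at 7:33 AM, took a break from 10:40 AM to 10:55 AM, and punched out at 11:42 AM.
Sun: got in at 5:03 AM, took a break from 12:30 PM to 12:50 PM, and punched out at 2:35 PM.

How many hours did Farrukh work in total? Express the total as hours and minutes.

36 h 18 min

Wed: 5:21 AM–1:30 PM = 8 h 9 min; less 10 min break → 7 h 59 min
Thu: 6:44 AM–12:55 PM = 6 h 11 min
Fri: 11:26 AM–8:28 PM = 9 h 2 min
Sat: 7:33 AM–11:42 AM = 4 h 9 min; less 15 min break → 3 h 54 min
Sun: 5:03 AM–2:35 PM = 9 h 32 min; less 20 min break → 9 h 12 min
Total: 7 h 59 min + 6 h 11 min + 9 h 2 min + 3 h 54 min + 9 h 12 min = 36 h 18 min.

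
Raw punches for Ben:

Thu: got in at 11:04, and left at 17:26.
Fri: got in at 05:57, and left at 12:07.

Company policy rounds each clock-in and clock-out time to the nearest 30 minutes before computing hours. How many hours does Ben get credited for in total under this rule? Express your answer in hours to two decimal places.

Thu: in 11:04→11:00, out 17:26→17:30; 6 h 30 min
Fri: in 05:57→06:00, out 12:07→12:00; 6 h 0 min
Total credited: 12 h 30 min.

12.50 hours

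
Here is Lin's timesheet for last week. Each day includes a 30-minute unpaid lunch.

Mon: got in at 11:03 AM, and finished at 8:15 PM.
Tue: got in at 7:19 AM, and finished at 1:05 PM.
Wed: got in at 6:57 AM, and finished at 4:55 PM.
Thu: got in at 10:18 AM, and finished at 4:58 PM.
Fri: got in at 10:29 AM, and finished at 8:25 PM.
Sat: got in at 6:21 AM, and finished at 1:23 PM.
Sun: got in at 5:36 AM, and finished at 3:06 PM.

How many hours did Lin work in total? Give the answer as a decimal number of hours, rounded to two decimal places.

Mon: 11:03 AM–8:15 PM = 9 h 12 min; less 30 min break → 8 h 42 min
Tue: 7:19 AM–1:05 PM = 5 h 46 min; less 30 min break → 5 h 16 min
Wed: 6:57 AM–4:55 PM = 9 h 58 min; less 30 min break → 9 h 28 min
Thu: 10:18 AM–4:58 PM = 6 h 40 min; less 30 min break → 6 h 10 min
Fri: 10:29 AM–8:25 PM = 9 h 56 min; less 30 min break → 9 h 26 min
Sat: 6:21 AM–1:23 PM = 7 h 2 min; less 30 min break → 6 h 32 min
Sun: 5:36 AM–3:06 PM = 9 h 30 min; less 30 min break → 9 h 0 min
Total: 8 h 42 min + 5 h 16 min + 9 h 28 min + 6 h 10 min + 9 h 26 min + 6 h 32 min + 9 h 0 min = 54 h 34 min.

54.57 hours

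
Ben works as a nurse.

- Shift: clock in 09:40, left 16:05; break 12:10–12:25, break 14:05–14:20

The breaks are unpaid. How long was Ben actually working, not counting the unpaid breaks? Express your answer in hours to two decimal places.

Shift: 09:40–16:05 = 6 h 25 min; less 30 min break → 5 h 55 min

5.92 hours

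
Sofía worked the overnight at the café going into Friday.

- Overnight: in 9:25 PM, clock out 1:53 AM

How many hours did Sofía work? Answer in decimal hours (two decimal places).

Overnight: 9:25 PM → midnight = 2 h 35 min; midnight → 1:53 AM = 1 h 53 min; span 4 h 28 min

4.47 hours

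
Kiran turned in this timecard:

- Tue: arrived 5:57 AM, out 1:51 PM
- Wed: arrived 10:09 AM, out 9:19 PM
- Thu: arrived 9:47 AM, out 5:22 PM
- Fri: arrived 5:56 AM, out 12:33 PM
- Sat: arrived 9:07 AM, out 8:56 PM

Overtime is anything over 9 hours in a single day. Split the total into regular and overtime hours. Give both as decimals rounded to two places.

Regular 40.10 hours, overtime 4.98 hours

Tue: 5:57 AM–1:51 PM = 7 h 54 min
Wed: 10:09 AM–9:19 PM = 11 h 10 min
Thu: 9:47 AM–5:22 PM = 7 h 35 min
Fri: 5:56 AM–12:33 PM = 6 h 37 min
Sat: 9:07 AM–8:56 PM = 11 h 49 min
Tue reg 7 h 54 min / OT 0 h 0 min; Wed reg 9 h 0 min / OT 2 h 10 min; Thu reg 7 h 35 min / OT 0 h 0 min; Fri reg 6 h 37 min / OT 0 h 0 min; Sat reg 9 h 0 min / OT 2 h 49 min.
Totals: regular 40 h 6 min, overtime 4 h 59 min.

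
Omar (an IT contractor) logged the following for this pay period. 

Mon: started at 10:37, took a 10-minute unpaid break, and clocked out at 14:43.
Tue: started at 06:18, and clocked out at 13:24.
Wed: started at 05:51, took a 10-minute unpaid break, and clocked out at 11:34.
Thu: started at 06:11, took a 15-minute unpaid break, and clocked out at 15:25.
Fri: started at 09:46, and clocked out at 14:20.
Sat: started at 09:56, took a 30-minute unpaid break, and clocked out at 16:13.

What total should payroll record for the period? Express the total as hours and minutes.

35 h 55 min

Mon: 10:37–14:43 = 4 h 6 min; less 10 min break → 3 h 56 min
Tue: 06:18–13:24 = 7 h 6 min
Wed: 05:51–11:34 = 5 h 43 min; less 10 min break → 5 h 33 min
Thu: 06:11–15:25 = 9 h 14 min; less 15 min break → 8 h 59 min
Fri: 09:46–14:20 = 4 h 34 min
Sat: 09:56–16:13 = 6 h 17 min; less 30 min break → 5 h 47 min
Total: 3 h 56 min + 7 h 6 min + 5 h 33 min + 8 h 59 min + 4 h 34 min + 5 h 47 min = 35 h 55 min.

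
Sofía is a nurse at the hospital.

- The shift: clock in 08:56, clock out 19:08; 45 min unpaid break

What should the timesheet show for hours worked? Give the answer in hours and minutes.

9 h 27 min

The shift: 08:56–19:08 = 10 h 12 min; less 45 min break → 9 h 27 min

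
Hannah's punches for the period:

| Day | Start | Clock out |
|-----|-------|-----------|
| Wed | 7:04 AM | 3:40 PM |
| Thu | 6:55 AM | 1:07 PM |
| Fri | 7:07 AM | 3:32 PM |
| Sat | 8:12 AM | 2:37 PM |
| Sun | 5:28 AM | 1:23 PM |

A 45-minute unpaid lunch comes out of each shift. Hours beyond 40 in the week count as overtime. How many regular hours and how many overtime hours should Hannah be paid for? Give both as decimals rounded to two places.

Wed: 7:04 AM–3:40 PM = 8 h 36 min; less 45 min break → 7 h 51 min
Thu: 6:55 AM–1:07 PM = 6 h 12 min; less 45 min break → 5 h 27 min
Fri: 7:07 AM–3:32 PM = 8 h 25 min; less 45 min break → 7 h 40 min
Sat: 8:12 AM–2:37 PM = 6 h 25 min; less 45 min break → 5 h 40 min
Sun: 5:28 AM–1:23 PM = 7 h 55 min; less 45 min break → 7 h 10 min
Total worked: 33 h 48 min = 33.80 h.
Threshold 40 h → overtime 0 h 0 min, regular 33 h 48 min.

Regular 33.80 hours, overtime 0.00 hours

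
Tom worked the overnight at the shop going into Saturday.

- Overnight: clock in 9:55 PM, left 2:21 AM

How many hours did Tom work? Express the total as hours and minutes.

Overnight: 9:55 PM → midnight = 2 h 5 min; midnight → 2:21 AM = 2 h 21 min; span 4 h 26 min

4 h 26 min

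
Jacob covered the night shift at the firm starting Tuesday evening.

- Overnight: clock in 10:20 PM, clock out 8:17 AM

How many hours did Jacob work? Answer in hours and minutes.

Overnight: 10:20 PM → midnight = 1 h 40 min; midnight → 8:17 AM = 8 h 17 min; span 9 h 57 min

9 h 57 min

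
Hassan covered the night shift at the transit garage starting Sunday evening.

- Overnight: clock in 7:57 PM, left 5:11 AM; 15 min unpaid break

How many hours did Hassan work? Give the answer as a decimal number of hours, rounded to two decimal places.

8.98 hours

Overnight: 7:57 PM → midnight = 4 h 3 min; midnight → 5:11 AM = 5 h 11 min; span 9 h 14 min; less 15 min break → 8 h 59 min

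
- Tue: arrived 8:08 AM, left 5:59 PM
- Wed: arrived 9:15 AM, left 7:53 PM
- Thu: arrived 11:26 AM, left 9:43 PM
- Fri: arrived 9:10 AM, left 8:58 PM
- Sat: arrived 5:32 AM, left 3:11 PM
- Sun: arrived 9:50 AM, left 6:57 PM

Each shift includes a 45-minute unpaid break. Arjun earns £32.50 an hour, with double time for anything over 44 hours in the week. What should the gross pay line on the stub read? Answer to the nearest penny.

£2264.17

Tue: 8:08 AM–5:59 PM = 9 h 51 min; less 45 min break → 9 h 6 min
Wed: 9:15 AM–7:53 PM = 10 h 38 min; less 45 min break → 9 h 53 min
Thu: 11:26 AM–9:43 PM = 10 h 17 min; less 45 min break → 9 h 32 min
Fri: 9:10 AM–8:58 PM = 11 h 48 min; less 45 min break → 11 h 3 min
Sat: 5:32 AM–3:11 PM = 9 h 39 min; less 45 min break → 8 h 54 min
Sun: 9:50 AM–6:57 PM = 9 h 7 min; less 45 min break → 8 h 22 min
Total worked: 56 h 50 min = 3410 min.
Regular 44 h 0 min = 2640 min at £32.50/h; overtime 12 h 50 min = 770 min at £65.00/h.
Pay = (2640 × £32.50 + 770 × £65.00) ÷ 60 = £2264.17.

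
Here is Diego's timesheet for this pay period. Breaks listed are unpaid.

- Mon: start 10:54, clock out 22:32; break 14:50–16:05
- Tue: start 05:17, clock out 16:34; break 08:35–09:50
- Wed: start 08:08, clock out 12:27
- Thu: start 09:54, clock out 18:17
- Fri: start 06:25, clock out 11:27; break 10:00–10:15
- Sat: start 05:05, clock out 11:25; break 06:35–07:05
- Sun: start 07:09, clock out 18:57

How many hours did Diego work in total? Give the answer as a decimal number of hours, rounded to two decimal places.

55.53 hours

Mon: 10:54–22:32 = 11 h 38 min; less 75 min break → 10 h 23 min
Tue: 05:17–16:34 = 11 h 17 min; less 75 min break → 10 h 2 min
Wed: 08:08–12:27 = 4 h 19 min
Thu: 09:54–18:17 = 8 h 23 min
Fri: 06:25–11:27 = 5 h 2 min; less 15 min break → 4 h 47 min
Sat: 05:05–11:25 = 6 h 20 min; less 30 min break → 5 h 50 min
Sun: 07:09–18:57 = 11 h 48 min
Total: 10 h 23 min + 10 h 2 min + 4 h 19 min + 8 h 23 min + 4 h 47 min + 5 h 50 min + 11 h 48 min = 55 h 32 min.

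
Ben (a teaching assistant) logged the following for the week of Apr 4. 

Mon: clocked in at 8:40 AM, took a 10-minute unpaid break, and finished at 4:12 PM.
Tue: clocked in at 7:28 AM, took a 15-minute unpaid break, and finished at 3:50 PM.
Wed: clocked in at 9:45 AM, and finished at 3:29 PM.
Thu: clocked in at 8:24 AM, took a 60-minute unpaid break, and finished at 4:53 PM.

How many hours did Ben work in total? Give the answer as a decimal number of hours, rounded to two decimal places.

Mon: 8:40 AM–4:12 PM = 7 h 32 min; less 10 min break → 7 h 22 min
Tue: 7:28 AM–3:50 PM = 8 h 22 min; less 15 min break → 8 h 7 min
Wed: 9:45 AM–3:29 PM = 5 h 44 min
Thu: 8:24 AM–4:53 PM = 8 h 29 min; less 60 min break → 7 h 29 min
Total: 7 h 22 min + 8 h 7 min + 5 h 44 min + 7 h 29 min = 28 h 42 min.

28.70 hours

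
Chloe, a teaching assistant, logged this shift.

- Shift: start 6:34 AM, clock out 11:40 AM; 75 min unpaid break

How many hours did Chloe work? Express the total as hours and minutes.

Shift: 6:34 AM–11:40 AM = 5 h 6 min; less 75 min break → 3 h 51 min

3 h 51 min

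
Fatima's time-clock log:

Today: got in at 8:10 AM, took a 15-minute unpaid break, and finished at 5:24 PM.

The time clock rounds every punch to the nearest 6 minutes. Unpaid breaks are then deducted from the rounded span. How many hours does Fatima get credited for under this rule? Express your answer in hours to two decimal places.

8.95 hours

Today: in 8:10 AM→8:12 AM, out 5:24 PM→5:24 PM; 9 h 12 min − 15 min = 8 h 57 min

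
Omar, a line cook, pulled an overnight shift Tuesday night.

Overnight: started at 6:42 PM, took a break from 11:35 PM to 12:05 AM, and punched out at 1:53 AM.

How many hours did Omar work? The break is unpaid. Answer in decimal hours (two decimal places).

Overnight: 6:42 PM → midnight = 5 h 18 min; midnight → 1:53 AM = 1 h 53 min; span 7 h 11 min; less 30 min break → 6 h 41 min

6.68 hours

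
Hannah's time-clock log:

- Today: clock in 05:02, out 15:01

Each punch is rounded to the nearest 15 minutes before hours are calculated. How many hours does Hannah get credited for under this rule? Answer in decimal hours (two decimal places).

10.00 hours

Today: in 05:02→05:00, out 15:01→15:00; 10 h 0 min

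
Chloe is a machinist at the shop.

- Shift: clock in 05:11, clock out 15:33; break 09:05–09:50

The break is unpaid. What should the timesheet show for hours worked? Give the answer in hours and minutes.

Shift: 05:11–15:33 = 10 h 22 min; less 45 min break → 9 h 37 min

9 h 37 min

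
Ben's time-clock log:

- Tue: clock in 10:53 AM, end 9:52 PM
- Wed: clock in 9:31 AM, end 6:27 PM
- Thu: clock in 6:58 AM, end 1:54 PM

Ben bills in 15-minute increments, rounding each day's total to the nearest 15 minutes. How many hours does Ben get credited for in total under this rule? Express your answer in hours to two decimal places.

Tue: 10:53 AM–9:52 PM = 10 h 59 min → rounds to 11 h 0 min
Wed: 9:31 AM–6:27 PM = 8 h 56 min → rounds to 9 h 0 min
Thu: 6:58 AM–1:54 PM = 6 h 56 min → rounds to 7 h 0 min
Total credited: 27 h 0 min.

27.00 hours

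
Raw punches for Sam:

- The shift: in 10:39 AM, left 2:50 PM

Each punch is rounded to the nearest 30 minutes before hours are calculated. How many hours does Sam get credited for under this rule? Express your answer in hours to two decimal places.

4.50 hours

The shift: in 10:39 AM→10:30 AM, out 2:50 PM→3:00 PM; 4 h 30 min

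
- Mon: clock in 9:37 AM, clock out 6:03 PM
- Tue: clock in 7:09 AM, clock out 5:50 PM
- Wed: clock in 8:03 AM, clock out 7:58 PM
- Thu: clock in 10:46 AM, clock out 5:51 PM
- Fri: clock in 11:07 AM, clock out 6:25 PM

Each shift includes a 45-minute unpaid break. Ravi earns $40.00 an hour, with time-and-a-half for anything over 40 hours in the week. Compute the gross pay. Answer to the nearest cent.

Mon: 9:37 AM–6:03 PM = 8 h 26 min; less 45 min break → 7 h 41 min
Tue: 7:09 AM–5:50 PM = 10 h 41 min; less 45 min break → 9 h 56 min
Wed: 8:03 AM–7:58 PM = 11 h 55 min; less 45 min break → 11 h 10 min
Thu: 10:46 AM–5:51 PM = 7 h 5 min; less 45 min break → 6 h 20 min
Fri: 11:07 AM–6:25 PM = 7 h 18 min; less 45 min break → 6 h 33 min
Total worked: 41 h 40 min = 2500 min.
Regular 40 h 0 min = 2400 min at $40.00/h; overtime 1 h 40 min = 100 min at $60.00/h.
Pay = (2400 × $40.00 + 100 × $60.00) ÷ 60 = $1700.00.

$1700.00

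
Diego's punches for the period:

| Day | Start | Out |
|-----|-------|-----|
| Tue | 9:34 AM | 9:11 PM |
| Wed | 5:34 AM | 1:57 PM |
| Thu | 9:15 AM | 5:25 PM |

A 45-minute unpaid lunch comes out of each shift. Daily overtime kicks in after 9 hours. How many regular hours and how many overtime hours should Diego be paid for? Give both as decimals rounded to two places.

Regular 24.05 hours, overtime 1.87 hours

Tue: 9:34 AM–9:11 PM = 11 h 37 min; less 45 min break → 10 h 52 min
Wed: 5:34 AM–1:57 PM = 8 h 23 min; less 45 min break → 7 h 38 min
Thu: 9:15 AM–5:25 PM = 8 h 10 min; less 45 min break → 7 h 25 min
Tue reg 9 h 0 min / OT 1 h 52 min; Wed reg 7 h 38 min / OT 0 h 0 min; Thu reg 7 h 25 min / OT 0 h 0 min.
Totals: regular 24 h 3 min, overtime 1 h 52 min.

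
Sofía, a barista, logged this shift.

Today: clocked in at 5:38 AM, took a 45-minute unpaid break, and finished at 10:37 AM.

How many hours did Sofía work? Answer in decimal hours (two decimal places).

Today: 5:38 AM–10:37 AM = 4 h 59 min; less 45 min break → 4 h 14 min

4.23 hours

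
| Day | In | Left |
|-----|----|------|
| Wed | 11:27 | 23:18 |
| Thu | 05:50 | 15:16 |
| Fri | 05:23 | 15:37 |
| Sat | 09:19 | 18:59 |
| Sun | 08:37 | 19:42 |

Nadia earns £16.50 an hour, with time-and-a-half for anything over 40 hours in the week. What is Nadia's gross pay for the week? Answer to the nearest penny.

Wed: 11:27–23:18 = 11 h 51 min
Thu: 05:50–15:16 = 9 h 26 min
Fri: 05:23–15:37 = 10 h 14 min
Sat: 09:19–18:59 = 9 h 40 min
Sun: 08:37–19:42 = 11 h 5 min
Total worked: 52 h 16 min = 3136 min.
Regular 40 h 0 min = 2400 min at £16.50/h; overtime 12 h 16 min = 736 min at £24.75/h.
Pay = (2400 × £16.50 + 736 × £24.75) ÷ 60 = £963.60.

£963.60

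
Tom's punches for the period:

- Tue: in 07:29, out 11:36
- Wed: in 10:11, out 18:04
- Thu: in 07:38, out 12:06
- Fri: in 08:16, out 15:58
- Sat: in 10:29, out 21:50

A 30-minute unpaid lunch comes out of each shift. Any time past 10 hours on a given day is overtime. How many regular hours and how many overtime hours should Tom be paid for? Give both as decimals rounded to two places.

Regular 32.17 hours, overtime 0.85 hours

Tue: 07:29–11:36 = 4 h 7 min; less 30 min break → 3 h 37 min
Wed: 10:11–18:04 = 7 h 53 min; less 30 min break → 7 h 23 min
Thu: 07:38–12:06 = 4 h 28 min; less 30 min break → 3 h 58 min
Fri: 08:16–15:58 = 7 h 42 min; less 30 min break → 7 h 12 min
Sat: 10:29–21:50 = 11 h 21 min; less 30 min break → 10 h 51 min
Tue reg 3 h 37 min / OT 0 h 0 min; Wed reg 7 h 23 min / OT 0 h 0 min; Thu reg 3 h 58 min / OT 0 h 0 min; Fri reg 7 h 12 min / OT 0 h 0 min; Sat reg 10 h 0 min / OT 0 h 51 min.
Totals: regular 32 h 10 min, overtime 0 h 51 min.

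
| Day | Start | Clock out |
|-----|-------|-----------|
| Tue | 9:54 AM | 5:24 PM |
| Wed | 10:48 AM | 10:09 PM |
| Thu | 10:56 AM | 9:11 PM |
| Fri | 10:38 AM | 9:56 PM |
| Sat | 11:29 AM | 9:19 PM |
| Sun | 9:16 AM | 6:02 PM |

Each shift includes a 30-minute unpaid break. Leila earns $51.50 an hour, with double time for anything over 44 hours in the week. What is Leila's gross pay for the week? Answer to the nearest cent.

$3502.00

Tue: 9:54 AM–5:24 PM = 7 h 30 min; less 30 min break → 7 h 0 min
Wed: 10:48 AM–10:09 PM = 11 h 21 min; less 30 min break → 10 h 51 min
Thu: 10:56 AM–9:11 PM = 10 h 15 min; less 30 min break → 9 h 45 min
Fri: 10:38 AM–9:56 PM = 11 h 18 min; less 30 min break → 10 h 48 min
Sat: 11:29 AM–9:19 PM = 9 h 50 min; less 30 min break → 9 h 20 min
Sun: 9:16 AM–6:02 PM = 8 h 46 min; less 30 min break → 8 h 16 min
Total worked: 56 h 0 min = 3360 min.
Regular 44 h 0 min = 2640 min at $51.50/h; overtime 12 h 0 min = 720 min at $103.00/h.
Pay = (2640 × $51.50 + 720 × $103.00) ÷ 60 = $3502.00.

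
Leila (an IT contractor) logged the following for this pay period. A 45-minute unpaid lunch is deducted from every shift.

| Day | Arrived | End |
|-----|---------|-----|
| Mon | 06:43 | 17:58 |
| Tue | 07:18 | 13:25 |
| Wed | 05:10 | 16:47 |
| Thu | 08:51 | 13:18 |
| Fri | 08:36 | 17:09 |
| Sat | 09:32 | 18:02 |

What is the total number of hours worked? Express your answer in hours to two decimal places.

Mon: 06:43–17:58 = 11 h 15 min; less 45 min break → 10 h 30 min
Tue: 07:18–13:25 = 6 h 7 min; less 45 min break → 5 h 22 min
Wed: 05:10–16:47 = 11 h 37 min; less 45 min break → 10 h 52 min
Thu: 08:51–13:18 = 4 h 27 min; less 45 min break → 3 h 42 min
Fri: 08:36–17:09 = 8 h 33 min; less 45 min break → 7 h 48 min
Sat: 09:32–18:02 = 8 h 30 min; less 45 min break → 7 h 45 min
Total: 10 h 30 min + 5 h 22 min + 10 h 52 min + 3 h 42 min + 7 h 48 min + 7 h 45 min = 45 h 59 min.

45.98 hours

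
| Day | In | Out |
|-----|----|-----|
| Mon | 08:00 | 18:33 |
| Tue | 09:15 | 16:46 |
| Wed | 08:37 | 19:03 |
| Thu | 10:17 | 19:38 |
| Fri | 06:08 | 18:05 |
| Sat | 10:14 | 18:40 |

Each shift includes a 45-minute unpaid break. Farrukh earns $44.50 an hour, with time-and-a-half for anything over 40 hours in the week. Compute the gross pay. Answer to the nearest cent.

Mon: 08:00–18:33 = 10 h 33 min; less 45 min break → 9 h 48 min
Tue: 09:15–16:46 = 7 h 31 min; less 45 min break → 6 h 46 min
Wed: 08:37–19:03 = 10 h 26 min; less 45 min break → 9 h 41 min
Thu: 10:17–19:38 = 9 h 21 min; less 45 min break → 8 h 36 min
Fri: 06:08–18:05 = 11 h 57 min; less 45 min break → 11 h 12 min
Sat: 10:14–18:40 = 8 h 26 min; less 45 min break → 7 h 41 min
Total worked: 53 h 44 min = 3224 min.
Regular 40 h 0 min = 2400 min at $44.50/h; overtime 13 h 44 min = 824 min at $66.75/h.
Pay = (2400 × $44.50 + 824 × $66.75) ÷ 60 = $2696.70.

$2696.70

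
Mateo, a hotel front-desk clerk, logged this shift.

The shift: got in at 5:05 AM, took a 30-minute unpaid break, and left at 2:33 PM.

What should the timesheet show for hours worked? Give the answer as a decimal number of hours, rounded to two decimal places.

8.97 hours

The shift: 5:05 AM–2:33 PM = 9 h 28 min; less 30 min break → 8 h 58 min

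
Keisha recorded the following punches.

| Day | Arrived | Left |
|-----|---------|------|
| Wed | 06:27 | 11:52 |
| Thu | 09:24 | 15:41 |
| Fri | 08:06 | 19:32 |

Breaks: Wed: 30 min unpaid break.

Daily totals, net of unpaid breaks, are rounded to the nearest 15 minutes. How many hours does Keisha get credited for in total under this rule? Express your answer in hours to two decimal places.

Wed: 06:27–11:52 = 5 h 25 min − 30 min = 4 h 55 min → rounds to 5 h 0 min
Thu: 09:24–15:41 = 6 h 17 min → rounds to 6 h 15 min
Fri: 08:06–19:32 = 11 h 26 min → rounds to 11 h 30 min
Total credited: 22 h 45 min.

22.75 hours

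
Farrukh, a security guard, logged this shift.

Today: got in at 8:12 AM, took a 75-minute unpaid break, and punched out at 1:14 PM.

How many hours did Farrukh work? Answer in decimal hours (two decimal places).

3.78 hours

Today: 8:12 AM–1:14 PM = 5 h 2 min; less 75 min break → 3 h 47 min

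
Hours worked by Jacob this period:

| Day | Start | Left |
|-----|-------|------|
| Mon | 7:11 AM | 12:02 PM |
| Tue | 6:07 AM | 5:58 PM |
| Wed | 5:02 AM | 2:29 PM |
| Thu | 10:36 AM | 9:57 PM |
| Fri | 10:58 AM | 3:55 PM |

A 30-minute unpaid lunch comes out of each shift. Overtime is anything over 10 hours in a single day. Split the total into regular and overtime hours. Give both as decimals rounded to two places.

Mon: 7:11 AM–12:02 PM = 4 h 51 min; less 30 min break → 4 h 21 min
Tue: 6:07 AM–5:58 PM = 11 h 51 min; less 30 min break → 11 h 21 min
Wed: 5:02 AM–2:29 PM = 9 h 27 min; less 30 min break → 8 h 57 min
Thu: 10:36 AM–9:57 PM = 11 h 21 min; less 30 min break → 10 h 51 min
Fri: 10:58 AM–3:55 PM = 4 h 57 min; less 30 min break → 4 h 27 min
Mon reg 4 h 21 min / OT 0 h 0 min; Tue reg 10 h 0 min / OT 1 h 21 min; Wed reg 8 h 57 min / OT 0 h 0 min; Thu reg 10 h 0 min / OT 0 h 51 min; Fri reg 4 h 27 min / OT 0 h 0 min.
Totals: regular 37 h 45 min, overtime 2 h 12 min.

Regular 37.75 hours, overtime 2.20 hours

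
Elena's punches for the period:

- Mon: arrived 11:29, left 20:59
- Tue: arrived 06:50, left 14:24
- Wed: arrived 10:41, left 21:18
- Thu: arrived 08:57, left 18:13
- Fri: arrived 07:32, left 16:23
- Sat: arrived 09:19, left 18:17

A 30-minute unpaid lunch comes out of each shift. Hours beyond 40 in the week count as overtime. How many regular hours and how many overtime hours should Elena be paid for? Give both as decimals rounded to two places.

Mon: 11:29–20:59 = 9 h 30 min; less 30 min break → 9 h 0 min
Tue: 06:50–14:24 = 7 h 34 min; less 30 min break → 7 h 4 min
Wed: 10:41–21:18 = 10 h 37 min; less 30 min break → 10 h 7 min
Thu: 08:57–18:13 = 9 h 16 min; less 30 min break → 8 h 46 min
Fri: 07:32–16:23 = 8 h 51 min; less 30 min break → 8 h 21 min
Sat: 09:19–18:17 = 8 h 58 min; less 30 min break → 8 h 28 min
Total worked: 51 h 46 min = 51.77 h.
Threshold 40 h → overtime 11 h 46 min, regular 40 h 0 min.

Regular 40.00 hours, overtime 11.77 hours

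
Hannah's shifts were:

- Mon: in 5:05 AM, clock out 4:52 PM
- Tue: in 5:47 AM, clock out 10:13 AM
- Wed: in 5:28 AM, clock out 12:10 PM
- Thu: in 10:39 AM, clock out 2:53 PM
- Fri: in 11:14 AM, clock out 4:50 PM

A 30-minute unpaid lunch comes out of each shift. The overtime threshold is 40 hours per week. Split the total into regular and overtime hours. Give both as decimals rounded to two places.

Regular 30.25 hours, overtime 0.00 hours

Mon: 5:05 AM–4:52 PM = 11 h 47 min; less 30 min break → 11 h 17 min
Tue: 5:47 AM–10:13 AM = 4 h 26 min; less 30 min break → 3 h 56 min
Wed: 5:28 AM–12:10 PM = 6 h 42 min; less 30 min break → 6 h 12 min
Thu: 10:39 AM–2:53 PM = 4 h 14 min; less 30 min break → 3 h 44 min
Fri: 11:14 AM–4:50 PM = 5 h 36 min; less 30 min break → 5 h 6 min
Total worked: 30 h 15 min = 30.25 h.
Threshold 40 h → overtime 0 h 0 min, regular 30 h 15 min.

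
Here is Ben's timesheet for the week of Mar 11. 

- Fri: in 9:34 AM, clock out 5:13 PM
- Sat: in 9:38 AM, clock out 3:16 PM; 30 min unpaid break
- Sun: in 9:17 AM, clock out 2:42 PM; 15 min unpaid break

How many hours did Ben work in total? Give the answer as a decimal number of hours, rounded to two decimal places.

Fri: 9:34 AM–5:13 PM = 7 h 39 min
Sat: 9:38 AM–3:16 PM = 5 h 38 min; less 30 min break → 5 h 8 min
Sun: 9:17 AM–2:42 PM = 5 h 25 min; less 15 min break → 5 h 10 min
Total: 7 h 39 min + 5 h 8 min + 5 h 10 min = 17 h 57 min.

17.95 hours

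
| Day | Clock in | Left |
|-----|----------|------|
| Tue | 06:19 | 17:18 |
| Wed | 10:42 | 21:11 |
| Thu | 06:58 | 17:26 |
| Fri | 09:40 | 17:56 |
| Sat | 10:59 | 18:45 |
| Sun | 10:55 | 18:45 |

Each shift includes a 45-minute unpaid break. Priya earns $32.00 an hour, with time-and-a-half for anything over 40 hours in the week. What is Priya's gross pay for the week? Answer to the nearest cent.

Tue: 06:19–17:18 = 10 h 59 min; less 45 min break → 10 h 14 min
Wed: 10:42–21:11 = 10 h 29 min; less 45 min break → 9 h 44 min
Thu: 06:58–17:26 = 10 h 28 min; less 45 min break → 9 h 43 min
Fri: 09:40–17:56 = 8 h 16 min; less 45 min break → 7 h 31 min
Sat: 10:59–18:45 = 7 h 46 min; less 45 min break → 7 h 1 min
Sun: 10:55–18:45 = 7 h 50 min; less 45 min break → 7 h 5 min
Total worked: 51 h 18 min = 3078 min.
Regular 40 h 0 min = 2400 min at $32.00/h; overtime 11 h 18 min = 678 min at $48.00/h.
Pay = (2400 × $32.00 + 678 × $48.00) ÷ 60 = $1822.40.

$1822.40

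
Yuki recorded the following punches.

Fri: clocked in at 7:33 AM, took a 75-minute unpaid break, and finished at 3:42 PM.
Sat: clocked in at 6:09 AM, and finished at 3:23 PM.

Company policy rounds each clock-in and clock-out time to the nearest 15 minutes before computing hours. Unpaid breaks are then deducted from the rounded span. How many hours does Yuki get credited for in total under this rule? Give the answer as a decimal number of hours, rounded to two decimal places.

Fri: in 7:33 AM→7:30 AM, out 3:42 PM→3:45 PM; 8 h 15 min − 75 min = 7 h 0 min
Sat: in 6:09 AM→6:15 AM, out 3:23 PM→3:30 PM; 9 h 15 min
Total credited: 16 h 15 min.

16.25 hours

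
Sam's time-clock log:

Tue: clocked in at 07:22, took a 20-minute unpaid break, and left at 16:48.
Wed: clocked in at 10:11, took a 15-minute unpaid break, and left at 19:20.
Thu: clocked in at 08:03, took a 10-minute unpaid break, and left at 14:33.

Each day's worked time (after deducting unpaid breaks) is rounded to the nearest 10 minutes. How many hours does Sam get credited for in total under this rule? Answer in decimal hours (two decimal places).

Tue: 07:22–16:48 = 9 h 26 min − 20 min = 9 h 6 min → rounds to 9 h 10 min
Wed: 10:11–19:20 = 9 h 9 min − 15 min = 8 h 54 min → rounds to 8 h 50 min
Thu: 08:03–14:33 = 6 h 30 min − 10 min = 6 h 20 min → rounds to 6 h 20 min
Total credited: 24 h 20 min.

24.33 hours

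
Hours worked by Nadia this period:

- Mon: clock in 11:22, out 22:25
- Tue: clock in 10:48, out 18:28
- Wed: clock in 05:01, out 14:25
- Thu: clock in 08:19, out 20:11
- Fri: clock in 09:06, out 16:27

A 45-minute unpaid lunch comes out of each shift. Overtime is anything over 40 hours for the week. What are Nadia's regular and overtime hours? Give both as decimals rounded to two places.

Mon: 11:22–22:25 = 11 h 3 min; less 45 min break → 10 h 18 min
Tue: 10:48–18:28 = 7 h 40 min; less 45 min break → 6 h 55 min
Wed: 05:01–14:25 = 9 h 24 min; less 45 min break → 8 h 39 min
Thu: 08:19–20:11 = 11 h 52 min; less 45 min break → 11 h 7 min
Fri: 09:06–16:27 = 7 h 21 min; less 45 min break → 6 h 36 min
Total worked: 43 h 35 min = 43.58 h.
Threshold 40 h → overtime 3 h 35 min, regular 40 h 0 min.

Regular 40.00 hours, overtime 3.58 hours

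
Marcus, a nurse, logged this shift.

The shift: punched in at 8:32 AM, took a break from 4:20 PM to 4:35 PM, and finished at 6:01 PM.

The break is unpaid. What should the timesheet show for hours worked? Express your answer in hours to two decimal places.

The shift: 8:32 AM–6:01 PM = 9 h 29 min; less 15 min break → 9 h 14 min

9.23 hours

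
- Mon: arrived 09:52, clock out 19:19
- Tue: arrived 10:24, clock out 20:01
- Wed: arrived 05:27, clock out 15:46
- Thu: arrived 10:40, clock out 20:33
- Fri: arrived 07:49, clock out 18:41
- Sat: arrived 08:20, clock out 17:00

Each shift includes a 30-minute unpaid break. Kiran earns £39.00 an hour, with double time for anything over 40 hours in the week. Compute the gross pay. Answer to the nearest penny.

£2792.40

Mon: 09:52–19:19 = 9 h 27 min; less 30 min break → 8 h 57 min
Tue: 10:24–20:01 = 9 h 37 min; less 30 min break → 9 h 7 min
Wed: 05:27–15:46 = 10 h 19 min; less 30 min break → 9 h 49 min
Thu: 10:40–20:33 = 9 h 53 min; less 30 min break → 9 h 23 min
Fri: 07:49–18:41 = 10 h 52 min; less 30 min break → 10 h 22 min
Sat: 08:20–17:00 = 8 h 40 min; less 30 min break → 8 h 10 min
Total worked: 55 h 48 min = 3348 min.
Regular 40 h 0 min = 2400 min at £39.00/h; overtime 15 h 48 min = 948 min at £78.00/h.
Pay = (2400 × £39.00 + 948 × £78.00) ÷ 60 = £2792.40.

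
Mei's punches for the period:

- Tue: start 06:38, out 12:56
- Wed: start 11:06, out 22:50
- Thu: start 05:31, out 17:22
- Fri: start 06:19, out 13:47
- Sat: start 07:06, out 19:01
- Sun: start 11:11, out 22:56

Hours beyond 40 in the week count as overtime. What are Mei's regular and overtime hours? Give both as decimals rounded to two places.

Regular 40.00 hours, overtime 21.02 hours

Tue: 06:38–12:56 = 6 h 18 min
Wed: 11:06–22:50 = 11 h 44 min
Thu: 05:31–17:22 = 11 h 51 min
Fri: 06:19–13:47 = 7 h 28 min
Sat: 07:06–19:01 = 11 h 55 min
Sun: 11:11–22:56 = 11 h 45 min
Total worked: 61 h 1 min = 61.02 h.
Threshold 40 h → overtime 21 h 1 min, regular 40 h 0 min.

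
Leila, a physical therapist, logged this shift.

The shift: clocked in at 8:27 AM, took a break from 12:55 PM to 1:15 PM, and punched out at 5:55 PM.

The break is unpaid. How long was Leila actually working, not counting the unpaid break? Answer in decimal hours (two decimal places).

The shift: 8:27 AM–5:55 PM = 9 h 28 min; less 20 min break → 9 h 8 min

9.13 hours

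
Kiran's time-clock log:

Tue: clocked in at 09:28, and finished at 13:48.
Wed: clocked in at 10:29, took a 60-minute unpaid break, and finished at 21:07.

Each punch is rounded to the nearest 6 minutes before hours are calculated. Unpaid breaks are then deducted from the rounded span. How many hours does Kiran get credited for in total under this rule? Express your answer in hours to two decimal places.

13.90 hours

Tue: in 09:28→09:30, out 13:48→13:48; 4 h 18 min
Wed: in 10:29→10:30, out 21:07→21:06; 10 h 36 min − 60 min = 9 h 36 min
Total credited: 13 h 54 min.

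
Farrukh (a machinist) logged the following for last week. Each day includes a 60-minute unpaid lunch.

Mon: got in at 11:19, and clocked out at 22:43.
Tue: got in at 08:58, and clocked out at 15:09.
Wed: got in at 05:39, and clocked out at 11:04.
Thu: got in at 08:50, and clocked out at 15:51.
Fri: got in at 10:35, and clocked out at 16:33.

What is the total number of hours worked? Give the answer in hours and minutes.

30 h 59 min

Mon: 11:19–22:43 = 11 h 24 min; less 60 min break → 10 h 24 min
Tue: 08:58–15:09 = 6 h 11 min; less 60 min break → 5 h 11 min
Wed: 05:39–11:04 = 5 h 25 min; less 60 min break → 4 h 25 min
Thu: 08:50–15:51 = 7 h 1 min; less 60 min break → 6 h 1 min
Fri: 10:35–16:33 = 5 h 58 min; less 60 min break → 4 h 58 min
Total: 10 h 24 min + 5 h 11 min + 4 h 25 min + 6 h 1 min + 4 h 58 min = 30 h 59 min.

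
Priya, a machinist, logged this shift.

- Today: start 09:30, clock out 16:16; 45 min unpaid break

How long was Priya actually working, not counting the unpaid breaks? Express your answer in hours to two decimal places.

Today: 09:30–16:16 = 6 h 46 min; less 45 min break → 6 h 1 min

6.02 hours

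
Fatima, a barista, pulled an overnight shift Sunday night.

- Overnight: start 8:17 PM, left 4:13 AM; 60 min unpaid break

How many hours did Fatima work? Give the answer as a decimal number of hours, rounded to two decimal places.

6.93 hours

Overnight: 8:17 PM → midnight = 3 h 43 min; midnight → 4:13 AM = 4 h 13 min; span 7 h 56 min; less 60 min break → 6 h 56 min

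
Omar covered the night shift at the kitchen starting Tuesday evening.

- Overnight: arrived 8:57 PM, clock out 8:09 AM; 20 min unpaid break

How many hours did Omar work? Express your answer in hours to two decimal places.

10.87 hours

Overnight: 8:57 PM → midnight = 3 h 3 min; midnight → 8:09 AM = 8 h 9 min; span 11 h 12 min; less 20 min break → 10 h 52 min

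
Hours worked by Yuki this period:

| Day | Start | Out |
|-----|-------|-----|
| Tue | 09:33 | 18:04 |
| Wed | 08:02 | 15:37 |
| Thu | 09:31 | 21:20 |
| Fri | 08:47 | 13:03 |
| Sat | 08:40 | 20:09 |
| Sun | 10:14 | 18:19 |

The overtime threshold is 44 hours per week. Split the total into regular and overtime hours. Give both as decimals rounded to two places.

Regular 44.00 hours, overtime 7.75 hours

Tue: 09:33–18:04 = 8 h 31 min
Wed: 08:02–15:37 = 7 h 35 min
Thu: 09:31–21:20 = 11 h 49 min
Fri: 08:47–13:03 = 4 h 16 min
Sat: 08:40–20:09 = 11 h 29 min
Sun: 10:14–18:19 = 8 h 5 min
Total worked: 51 h 45 min = 51.75 h.
Threshold 44 h → overtime 7 h 45 min, regular 44 h 0 min.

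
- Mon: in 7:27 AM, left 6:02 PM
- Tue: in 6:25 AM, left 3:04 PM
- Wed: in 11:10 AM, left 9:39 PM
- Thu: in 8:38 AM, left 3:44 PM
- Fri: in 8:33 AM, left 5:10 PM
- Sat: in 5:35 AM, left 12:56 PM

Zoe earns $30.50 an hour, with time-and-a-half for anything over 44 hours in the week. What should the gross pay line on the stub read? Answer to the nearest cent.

$1743.84

Mon: 7:27 AM–6:02 PM = 10 h 35 min
Tue: 6:25 AM–3:04 PM = 8 h 39 min
Wed: 11:10 AM–9:39 PM = 10 h 29 min
Thu: 8:38 AM–3:44 PM = 7 h 6 min
Fri: 8:33 AM–5:10 PM = 8 h 37 min
Sat: 5:35 AM–12:56 PM = 7 h 21 min
Total worked: 52 h 47 min = 3167 min.
Regular 44 h 0 min = 2640 min at $30.50/h; overtime 8 h 47 min = 527 min at $45.75/h.
Pay = (2640 × $30.50 + 527 × $45.75) ÷ 60 = $1743.84.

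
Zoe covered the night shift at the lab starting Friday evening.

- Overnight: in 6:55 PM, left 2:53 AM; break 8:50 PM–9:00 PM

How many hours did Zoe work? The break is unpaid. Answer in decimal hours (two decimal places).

7.80 hours

Overnight: 6:55 PM → midnight = 5 h 5 min; midnight → 2:53 AM = 2 h 53 min; span 7 h 58 min; less 10 min break → 7 h 48 min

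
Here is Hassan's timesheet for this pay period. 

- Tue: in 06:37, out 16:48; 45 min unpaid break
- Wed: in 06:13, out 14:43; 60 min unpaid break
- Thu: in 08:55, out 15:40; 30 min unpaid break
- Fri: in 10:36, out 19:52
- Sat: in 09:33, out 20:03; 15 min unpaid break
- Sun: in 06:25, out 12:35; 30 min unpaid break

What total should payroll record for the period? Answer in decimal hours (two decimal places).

Tue: 06:37–16:48 = 10 h 11 min; less 45 min break → 9 h 26 min
Wed: 06:13–14:43 = 8 h 30 min; less 60 min break → 7 h 30 min
Thu: 08:55–15:40 = 6 h 45 min; less 30 min break → 6 h 15 min
Fri: 10:36–19:52 = 9 h 16 min
Sat: 09:33–20:03 = 10 h 30 min; less 15 min break → 10 h 15 min
Sun: 06:25–12:35 = 6 h 10 min; less 30 min break → 5 h 40 min
Total: 9 h 26 min + 7 h 30 min + 6 h 15 min + 9 h 16 min + 10 h 15 min + 5 h 40 min = 48 h 22 min.

48.37 hours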